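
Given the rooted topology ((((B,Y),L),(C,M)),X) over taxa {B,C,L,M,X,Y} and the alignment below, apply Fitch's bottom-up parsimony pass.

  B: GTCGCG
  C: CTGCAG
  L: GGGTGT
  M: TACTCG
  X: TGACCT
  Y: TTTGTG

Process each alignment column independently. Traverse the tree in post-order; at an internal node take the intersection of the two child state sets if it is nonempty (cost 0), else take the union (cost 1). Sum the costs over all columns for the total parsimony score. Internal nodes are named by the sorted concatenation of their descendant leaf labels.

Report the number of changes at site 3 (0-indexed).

3

[col 0] BY: children B:{G}, Y:{T} ∪→ {G,T}; cost 1
[col 0] BLY: children BY:{G,T}, L:{G} ∩→ {G}; cost 0
[col 0] CM: children C:{C}, M:{T} ∪→ {C,T}; cost 1
[col 0] BCLMY: children BLY:{G}, CM:{C,T} ∪→ {C,G,T}; cost 1
[col 0] BCLMXY: children BCLMY:{C,G,T}, X:{T} ∩→ {T}; cost 0
[col 1] BY: children B:{T}, Y:{T} ∩→ {T}; cost 0
[col 1] BLY: children BY:{T}, L:{G} ∪→ {G,T}; cost 1
[col 1] CM: children C:{T}, M:{A} ∪→ {A,T}; cost 1
[col 1] BCLMY: children BLY:{G,T}, CM:{A,T} ∩→ {T}; cost 0
[col 1] BCLMXY: children BCLMY:{T}, X:{G} ∪→ {G,T}; cost 1
[col 2] BY: children B:{C}, Y:{T} ∪→ {C,T}; cost 1
[col 2] BLY: children BY:{C,T}, L:{G} ∪→ {C,G,T}; cost 1
[col 2] CM: children C:{G}, M:{C} ∪→ {C,G}; cost 1
[col 2] BCLMY: children BLY:{C,G,T}, CM:{C,G} ∩→ {C,G}; cost 0
[col 2] BCLMXY: children BCLMY:{C,G}, X:{A} ∪→ {A,C,G}; cost 1
[col 3] BY: children B:{G}, Y:{G} ∩→ {G}; cost 0
[col 3] BLY: children BY:{G}, L:{T} ∪→ {G,T}; cost 1
[col 3] CM: children C:{C}, M:{T} ∪→ {C,T}; cost 1
[col 3] BCLMY: children BLY:{G,T}, CM:{C,T} ∩→ {T}; cost 0
[col 3] BCLMXY: children BCLMY:{T}, X:{C} ∪→ {C,T}; cost 1
[col 4] BY: children B:{C}, Y:{T} ∪→ {C,T}; cost 1
[col 4] BLY: children BY:{C,T}, L:{G} ∪→ {C,G,T}; cost 1
[col 4] CM: children C:{A}, M:{C} ∪→ {A,C}; cost 1
[col 4] BCLMY: children BLY:{C,G,T}, CM:{A,C} ∩→ {C}; cost 0
[col 4] BCLMXY: children BCLMY:{C}, X:{C} ∩→ {C}; cost 0
[col 5] BY: children B:{G}, Y:{G} ∩→ {G}; cost 0
[col 5] BLY: children BY:{G}, L:{T} ∪→ {G,T}; cost 1
[col 5] CM: children C:{G}, M:{G} ∩→ {G}; cost 0
[col 5] BCLMY: children BLY:{G,T}, CM:{G} ∩→ {G}; cost 0
[col 5] BCLMXY: children BCLMY:{G}, X:{T} ∪→ {G,T}; cost 1
per-site changes: [3, 3, 4, 3, 3, 2]; total = 18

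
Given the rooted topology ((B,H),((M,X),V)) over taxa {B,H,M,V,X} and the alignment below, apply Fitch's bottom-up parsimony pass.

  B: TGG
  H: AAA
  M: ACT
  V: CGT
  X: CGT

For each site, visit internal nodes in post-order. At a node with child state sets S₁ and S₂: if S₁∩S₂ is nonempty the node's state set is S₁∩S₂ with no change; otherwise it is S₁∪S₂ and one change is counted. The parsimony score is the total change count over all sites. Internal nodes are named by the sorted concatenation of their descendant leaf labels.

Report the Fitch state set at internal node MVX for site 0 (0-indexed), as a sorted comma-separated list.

[col 0] BH: children B:{T}, H:{A} ∪→ {A,T}; cost 1
[col 0] MX: children M:{A}, X:{C} ∪→ {A,C}; cost 1
[col 0] MVX: children MX:{A,C}, V:{C} ∩→ {C}; cost 0
[col 0] BHMVX: children BH:{A,T}, MVX:{C} ∪→ {A,C,T}; cost 1
[col 1] BH: children B:{G}, H:{A} ∪→ {A,G}; cost 1
[col 1] MX: children M:{C}, X:{G} ∪→ {C,G}; cost 1
[col 1] MVX: children MX:{C,G}, V:{G} ∩→ {G}; cost 0
[col 1] BHMVX: children BH:{A,G}, MVX:{G} ∩→ {G}; cost 0
[col 2] BH: children B:{G}, H:{A} ∪→ {A,G}; cost 1
[col 2] MX: children M:{T}, X:{T} ∩→ {T}; cost 0
[col 2] MVX: children MX:{T}, V:{T} ∩→ {T}; cost 0
[col 2] BHMVX: children BH:{A,G}, MVX:{T} ∪→ {A,G,T}; cost 1
per-site changes: [3, 2, 2]; total = 7

C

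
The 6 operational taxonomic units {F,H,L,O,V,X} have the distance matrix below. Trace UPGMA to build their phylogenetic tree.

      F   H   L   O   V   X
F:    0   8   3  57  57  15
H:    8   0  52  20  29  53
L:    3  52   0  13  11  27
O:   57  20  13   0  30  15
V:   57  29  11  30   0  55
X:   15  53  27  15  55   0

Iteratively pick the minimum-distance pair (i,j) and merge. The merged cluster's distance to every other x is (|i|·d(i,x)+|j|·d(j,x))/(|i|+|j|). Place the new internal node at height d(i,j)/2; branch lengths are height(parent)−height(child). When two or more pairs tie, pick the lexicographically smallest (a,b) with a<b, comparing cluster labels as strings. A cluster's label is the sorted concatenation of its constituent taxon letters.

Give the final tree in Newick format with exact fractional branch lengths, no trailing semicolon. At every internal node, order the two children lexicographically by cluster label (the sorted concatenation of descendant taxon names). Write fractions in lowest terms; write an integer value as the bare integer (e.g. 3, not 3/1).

step 1: merge (F,L) at d=3; branch lengths F→3/2, L→3/2; new cluster FL
  updated: d(FL,H)=30, d(FL,O)=35, d(FL,V)=34, d(FL,X)=21
step 2: merge (O,X) at d=15; branch lengths O→15/2, X→15/2; new cluster OX
  updated: d(FL,OX)=28, d(H,OX)=73/2, d(OX,V)=85/2
step 3: merge (FL,OX) at d=28; branch lengths FL→25/2, OX→13/2; new cluster FLOX
  updated: d(FLOX,H)=133/4, d(FLOX,V)=153/4
step 4: merge (H,V) at d=29; branch lengths H→29/2, V→29/2; new cluster HV
  updated: d(FLOX,HV)=143/4
step 5: merge (FLOX,HV) at d=143/4; branch lengths FLOX→31/8, HV→27/8; new cluster FHLOVX
final tree: (((F:3/2,L:3/2):25/2,(O:15/2,X:15/2):13/2):31/8,(H:29/2,V:29/2):27/8)
total length: 293/4

(((F:3/2,L:3/2):25/2,(O:15/2,X:15/2):13/2):31/8,(H:29/2,V:29/2):27/8)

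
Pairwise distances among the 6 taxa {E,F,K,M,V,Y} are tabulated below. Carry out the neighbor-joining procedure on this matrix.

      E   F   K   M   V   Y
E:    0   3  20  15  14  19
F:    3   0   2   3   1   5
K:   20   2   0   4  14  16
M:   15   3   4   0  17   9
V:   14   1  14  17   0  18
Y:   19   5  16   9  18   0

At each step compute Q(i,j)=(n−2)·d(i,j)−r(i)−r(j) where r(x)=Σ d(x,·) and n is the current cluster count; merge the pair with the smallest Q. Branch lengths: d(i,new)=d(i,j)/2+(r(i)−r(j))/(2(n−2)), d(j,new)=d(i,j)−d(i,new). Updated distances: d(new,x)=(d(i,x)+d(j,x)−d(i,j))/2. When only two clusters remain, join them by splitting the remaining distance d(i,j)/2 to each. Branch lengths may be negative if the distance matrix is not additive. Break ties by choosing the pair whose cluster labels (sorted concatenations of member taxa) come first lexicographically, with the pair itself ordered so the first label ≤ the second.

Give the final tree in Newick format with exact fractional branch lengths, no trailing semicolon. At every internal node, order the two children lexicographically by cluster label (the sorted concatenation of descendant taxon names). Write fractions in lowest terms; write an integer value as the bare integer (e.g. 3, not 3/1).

(((E:63/8,V:49/8):7/8,F:-47/8):27/16,((K:3,M:1):19/6,Y:22/3):27/16)

step 1: merge (K,M) at d=4, Q=-88; branch lengths K→3, M→1; new cluster KM
  updated: d(E,KM)=31/2, d(F,KM)=1/2, d(KM,V)=27/2, d(KM,Y)=21/2
step 2: merge (KM,Y) at d=21/2, Q=-61; branch lengths KM→19/6, Y→22/3; new cluster KMY
  updated: d(E,KMY)=12, d(F,KMY)=-5/2, d(KMY,V)=21/2
step 3: merge (E,V) at d=14, Q=-53/2; branch lengths E→63/8, V→49/8; new cluster EV
  updated: d(EV,F)=-5, d(EV,KMY)=17/4
step 4: merge (EV,F) at d=-5, Q=13/4; branch lengths EV→7/8, F→-47/8; new cluster EFV
  updated: d(EFV,KMY)=27/8
step 5: merge (EFV,KMY) at d=27/8; branch lengths EFV→27/16, KMY→27/16; new cluster EFKMVY
final tree: (((E:63/8,V:49/8):7/8,F:-47/8):27/16,((K:3,M:1):19/6,Y:22/3):27/16)
total length: 215/8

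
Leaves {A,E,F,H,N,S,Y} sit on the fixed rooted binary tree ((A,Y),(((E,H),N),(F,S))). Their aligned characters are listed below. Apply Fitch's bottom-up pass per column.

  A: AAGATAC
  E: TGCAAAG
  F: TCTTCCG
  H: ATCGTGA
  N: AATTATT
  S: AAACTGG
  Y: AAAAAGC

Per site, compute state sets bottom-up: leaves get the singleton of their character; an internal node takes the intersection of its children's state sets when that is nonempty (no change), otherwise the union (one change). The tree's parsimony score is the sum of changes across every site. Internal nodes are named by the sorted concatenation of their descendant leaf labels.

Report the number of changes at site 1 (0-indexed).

3

[col 0] AY: children A:{A}, Y:{A} ∩→ {A}; cost 0
[col 0] EH: children E:{T}, H:{A} ∪→ {A,T}; cost 1
[col 0] EHN: children EH:{A,T}, N:{A} ∩→ {A}; cost 0
[col 0] FS: children F:{T}, S:{A} ∪→ {A,T}; cost 1
[col 0] EFHNS: children EHN:{A}, FS:{A,T} ∩→ {A}; cost 0
[col 0] AEFHNSY: children AY:{A}, EFHNS:{A} ∩→ {A}; cost 0
[col 1] AY: children A:{A}, Y:{A} ∩→ {A}; cost 0
[col 1] EH: children E:{G}, H:{T} ∪→ {G,T}; cost 1
[col 1] EHN: children EH:{G,T}, N:{A} ∪→ {A,G,T}; cost 1
[col 1] FS: children F:{C}, S:{A} ∪→ {A,C}; cost 1
[col 1] EFHNS: children EHN:{A,G,T}, FS:{A,C} ∩→ {A}; cost 0
[col 1] AEFHNSY: children AY:{A}, EFHNS:{A} ∩→ {A}; cost 0
[col 2] AY: children A:{G}, Y:{A} ∪→ {A,G}; cost 1
[col 2] EH: children E:{C}, H:{C} ∩→ {C}; cost 0
[col 2] EHN: children EH:{C}, N:{T} ∪→ {C,T}; cost 1
[col 2] FS: children F:{T}, S:{A} ∪→ {A,T}; cost 1
[col 2] EFHNS: children EHN:{C,T}, FS:{A,T} ∩→ {T}; cost 0
[col 2] AEFHNSY: children AY:{A,G}, EFHNS:{T} ∪→ {A,G,T}; cost 1
[col 3] AY: children A:{A}, Y:{A} ∩→ {A}; cost 0
[col 3] EH: children E:{A}, H:{G} ∪→ {A,G}; cost 1
[col 3] EHN: children EH:{A,G}, N:{T} ∪→ {A,G,T}; cost 1
[col 3] FS: children F:{T}, S:{C} ∪→ {C,T}; cost 1
[col 3] EFHNS: children EHN:{A,G,T}, FS:{C,T} ∩→ {T}; cost 0
[col 3] AEFHNSY: children AY:{A}, EFHNS:{T} ∪→ {A,T}; cost 1
[col 4] AY: children A:{T}, Y:{A} ∪→ {A,T}; cost 1
[col 4] EH: children E:{A}, H:{T} ∪→ {A,T}; cost 1
[col 4] EHN: children EH:{A,T}, N:{A} ∩→ {A}; cost 0
[col 4] FS: children F:{C}, S:{T} ∪→ {C,T}; cost 1
[col 4] EFHNS: children EHN:{A}, FS:{C,T} ∪→ {A,C,T}; cost 1
[col 4] AEFHNSY: children AY:{A,T}, EFHNS:{A,C,T} ∩→ {A,T}; cost 0
[col 5] AY: children A:{A}, Y:{G} ∪→ {A,G}; cost 1
[col 5] EH: children E:{A}, H:{G} ∪→ {A,G}; cost 1
[col 5] EHN: children EH:{A,G}, N:{T} ∪→ {A,G,T}; cost 1
[col 5] FS: children F:{C}, S:{G} ∪→ {C,G}; cost 1
[col 5] EFHNS: children EHN:{A,G,T}, FS:{C,G} ∩→ {G}; cost 0
[col 5] AEFHNSY: children AY:{A,G}, EFHNS:{G} ∩→ {G}; cost 0
[col 6] AY: children A:{C}, Y:{C} ∩→ {C}; cost 0
[col 6] EH: children E:{G}, H:{A} ∪→ {A,G}; cost 1
[col 6] EHN: children EH:{A,G}, N:{T} ∪→ {A,G,T}; cost 1
[col 6] FS: children F:{G}, S:{G} ∩→ {G}; cost 0
[col 6] EFHNS: children EHN:{A,G,T}, FS:{G} ∩→ {G}; cost 0
[col 6] AEFHNSY: children AY:{C}, EFHNS:{G} ∪→ {C,G}; cost 1
per-site changes: [2, 3, 4, 4, 4, 4, 3]; total = 24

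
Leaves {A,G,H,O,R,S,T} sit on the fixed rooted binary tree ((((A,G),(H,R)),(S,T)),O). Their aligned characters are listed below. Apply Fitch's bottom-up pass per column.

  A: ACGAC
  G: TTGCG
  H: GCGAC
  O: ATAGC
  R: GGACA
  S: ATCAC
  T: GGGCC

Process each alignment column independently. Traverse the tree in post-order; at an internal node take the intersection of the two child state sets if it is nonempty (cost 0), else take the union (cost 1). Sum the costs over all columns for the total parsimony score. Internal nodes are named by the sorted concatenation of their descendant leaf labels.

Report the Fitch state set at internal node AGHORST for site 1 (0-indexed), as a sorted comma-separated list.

[col 0] AG: children A:{A}, G:{T} ∪→ {A,T}; cost 1
[col 0] HR: children H:{G}, R:{G} ∩→ {G}; cost 0
[col 0] AGHR: children AG:{A,T}, HR:{G} ∪→ {A,G,T}; cost 1
[col 0] ST: children S:{A}, T:{G} ∪→ {A,G}; cost 1
[col 0] AGHRST: children AGHR:{A,G,T}, ST:{A,G} ∩→ {A,G}; cost 0
[col 0] AGHORST: children AGHRST:{A,G}, O:{A} ∩→ {A}; cost 0
[col 1] AG: children A:{C}, G:{T} ∪→ {C,T}; cost 1
[col 1] HR: children H:{C}, R:{G} ∪→ {C,G}; cost 1
[col 1] AGHR: children AG:{C,T}, HR:{C,G} ∩→ {C}; cost 0
[col 1] ST: children S:{T}, T:{G} ∪→ {G,T}; cost 1
[col 1] AGHRST: children AGHR:{C}, ST:{G,T} ∪→ {C,G,T}; cost 1
[col 1] AGHORST: children AGHRST:{C,G,T}, O:{T} ∩→ {T}; cost 0
[col 2] AG: children A:{G}, G:{G} ∩→ {G}; cost 0
[col 2] HR: children H:{G}, R:{A} ∪→ {A,G}; cost 1
[col 2] AGHR: children AG:{G}, HR:{A,G} ∩→ {G}; cost 0
[col 2] ST: children S:{C}, T:{G} ∪→ {C,G}; cost 1
[col 2] AGHRST: children AGHR:{G}, ST:{C,G} ∩→ {G}; cost 0
[col 2] AGHORST: children AGHRST:{G}, O:{A} ∪→ {A,G}; cost 1
[col 3] AG: children A:{A}, G:{C} ∪→ {A,C}; cost 1
[col 3] HR: children H:{A}, R:{C} ∪→ {A,C}; cost 1
[col 3] AGHR: children AG:{A,C}, HR:{A,C} ∩→ {A,C}; cost 0
[col 3] ST: children S:{A}, T:{C} ∪→ {A,C}; cost 1
[col 3] AGHRST: children AGHR:{A,C}, ST:{A,C} ∩→ {A,C}; cost 0
[col 3] AGHORST: children AGHRST:{A,C}, O:{G} ∪→ {A,C,G}; cost 1
[col 4] AG: children A:{C}, G:{G} ∪→ {C,G}; cost 1
[col 4] HR: children H:{C}, R:{A} ∪→ {A,C}; cost 1
[col 4] AGHR: children AG:{C,G}, HR:{A,C} ∩→ {C}; cost 0
[col 4] ST: children S:{C}, T:{C} ∩→ {C}; cost 0
[col 4] AGHRST: children AGHR:{C}, ST:{C} ∩→ {C}; cost 0
[col 4] AGHORST: children AGHRST:{C}, O:{C} ∩→ {C}; cost 0
per-site changes: [3, 4, 3, 4, 2]; total = 16

T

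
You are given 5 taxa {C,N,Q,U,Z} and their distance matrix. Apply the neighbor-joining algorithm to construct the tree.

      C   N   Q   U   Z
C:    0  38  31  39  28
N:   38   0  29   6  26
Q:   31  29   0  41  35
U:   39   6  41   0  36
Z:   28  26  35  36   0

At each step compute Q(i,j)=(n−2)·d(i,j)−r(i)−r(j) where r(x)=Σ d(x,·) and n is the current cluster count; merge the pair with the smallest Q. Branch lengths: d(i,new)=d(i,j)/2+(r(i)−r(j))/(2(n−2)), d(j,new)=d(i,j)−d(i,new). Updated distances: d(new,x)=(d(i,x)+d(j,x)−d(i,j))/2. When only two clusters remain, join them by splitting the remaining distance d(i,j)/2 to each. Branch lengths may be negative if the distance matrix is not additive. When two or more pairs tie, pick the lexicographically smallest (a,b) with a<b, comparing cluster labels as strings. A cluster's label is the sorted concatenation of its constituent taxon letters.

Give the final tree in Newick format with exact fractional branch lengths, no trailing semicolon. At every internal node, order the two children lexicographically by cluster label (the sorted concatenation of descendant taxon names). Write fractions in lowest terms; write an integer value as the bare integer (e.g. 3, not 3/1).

(((C:117/8,Q:131/8):25/8,(N:-5/6,U:41/6):121/8):103/16,Z:103/16)

step 1: merge (N,U) at d=6, Q=-203; branch lengths N→-5/6, U→41/6; new cluster NU
  updated: d(C,NU)=71/2, d(NU,Q)=32, d(NU,Z)=28
step 2: merge (C,Q) at d=31, Q=-261/2; branch lengths C→117/8, Q→131/8; new cluster CQ
  updated: d(CQ,NU)=73/4, d(CQ,Z)=16
step 3: merge (CQ,NU) at d=73/4, Q=-249/4; branch lengths CQ→25/8, NU→121/8; new cluster CNQU
  updated: d(CNQU,Z)=103/8
step 4: merge (CNQU,Z) at d=103/8; branch lengths CNQU→103/16, Z→103/16; new cluster CNQUZ
final tree: (((C:117/8,Q:131/8):25/8,(N:-5/6,U:41/6):121/8):103/16,Z:103/16)
total length: 545/8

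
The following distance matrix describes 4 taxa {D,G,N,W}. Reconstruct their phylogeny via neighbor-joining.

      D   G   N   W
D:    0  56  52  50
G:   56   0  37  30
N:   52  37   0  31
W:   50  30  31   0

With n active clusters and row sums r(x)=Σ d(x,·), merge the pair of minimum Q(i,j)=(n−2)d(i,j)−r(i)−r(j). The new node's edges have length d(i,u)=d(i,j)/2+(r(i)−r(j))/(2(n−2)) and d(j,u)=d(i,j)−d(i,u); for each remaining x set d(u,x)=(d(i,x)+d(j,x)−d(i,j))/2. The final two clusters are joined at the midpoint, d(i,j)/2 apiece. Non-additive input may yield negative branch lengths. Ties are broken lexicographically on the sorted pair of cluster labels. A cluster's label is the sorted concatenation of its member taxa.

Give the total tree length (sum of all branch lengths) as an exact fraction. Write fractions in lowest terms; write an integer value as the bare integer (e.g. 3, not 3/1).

169/2

step 1: merge (D,N) at d=52, Q=-174; branch lengths D→71/2, N→33/2; new cluster DN
  updated: d(DN,G)=41/2, d(DN,W)=29/2
step 2: merge (DN,G) at d=41/2, Q=-65; branch lengths DN→5/2, G→18; new cluster DGN
  updated: d(DGN,W)=12
step 3: merge (DGN,W) at d=12; branch lengths DGN→6, W→6; new cluster DGNW
final tree: (((D:71/2,N:33/2):5/2,G:18):6,W:6)
total length: 169/2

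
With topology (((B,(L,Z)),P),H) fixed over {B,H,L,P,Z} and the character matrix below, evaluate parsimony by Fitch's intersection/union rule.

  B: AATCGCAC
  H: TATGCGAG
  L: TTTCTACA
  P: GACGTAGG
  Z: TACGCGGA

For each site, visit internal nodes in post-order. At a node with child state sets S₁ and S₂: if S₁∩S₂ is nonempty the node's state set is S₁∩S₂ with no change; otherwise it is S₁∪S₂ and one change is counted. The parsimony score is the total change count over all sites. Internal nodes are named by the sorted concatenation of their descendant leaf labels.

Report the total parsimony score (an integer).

site 0, node LZ: L={T} ∩ Z={T} → {T} (+0)
site 0, node BLZ: B={A} ∪ LZ={T} → {A,T} (+1)
site 0, node BLPZ: BLZ={A,T} ∪ P={G} → {A,G,T} (+1)
site 0, node BHLPZ: BLPZ={A,G,T} ∩ H={T} → {T} (+0)
site 1, node LZ: L={T} ∪ Z={A} → {A,T} (+1)
site 1, node BLZ: B={A} ∩ LZ={A,T} → {A} (+0)
site 1, node BLPZ: BLZ={A} ∩ P={A} → {A} (+0)
site 1, node BHLPZ: BLPZ={A} ∩ H={A} → {A} (+0)
site 2, node LZ: L={T} ∪ Z={C} → {C,T} (+1)
site 2, node BLZ: B={T} ∩ LZ={C,T} → {T} (+0)
site 2, node BLPZ: BLZ={T} ∪ P={C} → {C,T} (+1)
site 2, node BHLPZ: BLPZ={C,T} ∩ H={T} → {T} (+0)
site 3, node LZ: L={C} ∪ Z={G} → {C,G} (+1)
site 3, node BLZ: B={C} ∩ LZ={C,G} → {C} (+0)
site 3, node BLPZ: BLZ={C} ∪ P={G} → {C,G} (+1)
site 3, node BHLPZ: BLPZ={C,G} ∩ H={G} → {G} (+0)
site 4, node LZ: L={T} ∪ Z={C} → {C,T} (+1)
site 4, node BLZ: B={G} ∪ LZ={C,T} → {C,G,T} (+1)
site 4, node BLPZ: BLZ={C,G,T} ∩ P={T} → {T} (+0)
site 4, node BHLPZ: BLPZ={T} ∪ H={C} → {C,T} (+1)
site 5, node LZ: L={A} ∪ Z={G} → {A,G} (+1)
site 5, node BLZ: B={C} ∪ LZ={A,G} → {A,C,G} (+1)
site 5, node BLPZ: BLZ={A,C,G} ∩ P={A} → {A} (+0)
site 5, node BHLPZ: BLPZ={A} ∪ H={G} → {A,G} (+1)
site 6, node LZ: L={C} ∪ Z={G} → {C,G} (+1)
site 6, node BLZ: B={A} ∪ LZ={C,G} → {A,C,G} (+1)
site 6, node BLPZ: BLZ={A,C,G} ∩ P={G} → {G} (+0)
site 6, node BHLPZ: BLPZ={G} ∪ H={A} → {A,G} (+1)
site 7, node LZ: L={A} ∩ Z={A} → {A} (+0)
site 7, node BLZ: B={C} ∪ LZ={A} → {A,C} (+1)
site 7, node BLPZ: BLZ={A,C} ∪ P={G} → {A,C,G} (+1)
site 7, node BHLPZ: BLPZ={A,C,G} ∩ H={G} → {G} (+0)
per-site changes: [2, 1, 2, 2, 3, 3, 3, 2]; total = 18

18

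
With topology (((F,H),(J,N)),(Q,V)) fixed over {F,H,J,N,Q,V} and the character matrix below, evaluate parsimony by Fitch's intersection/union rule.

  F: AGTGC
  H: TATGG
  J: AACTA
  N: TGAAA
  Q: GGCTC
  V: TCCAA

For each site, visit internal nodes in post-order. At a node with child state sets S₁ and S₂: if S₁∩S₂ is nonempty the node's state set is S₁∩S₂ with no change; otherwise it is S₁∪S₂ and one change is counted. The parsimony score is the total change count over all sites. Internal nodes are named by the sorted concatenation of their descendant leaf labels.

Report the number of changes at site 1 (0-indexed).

3

site 0, node FH: F={A} ∪ H={T} → {A,T} (+1)
site 0, node JN: J={A} ∪ N={T} → {A,T} (+1)
site 0, node FHJN: FH={A,T} ∩ JN={A,T} → {A,T} (+0)
site 0, node QV: Q={G} ∪ V={T} → {G,T} (+1)
site 0, node FHJNQV: FHJN={A,T} ∩ QV={G,T} → {T} (+0)
site 1, node FH: F={G} ∪ H={A} → {A,G} (+1)
site 1, node JN: J={A} ∪ N={G} → {A,G} (+1)
site 1, node FHJN: FH={A,G} ∩ JN={A,G} → {A,G} (+0)
site 1, node QV: Q={G} ∪ V={C} → {C,G} (+1)
site 1, node FHJNQV: FHJN={A,G} ∩ QV={C,G} → {G} (+0)
site 2, node FH: F={T} ∩ H={T} → {T} (+0)
site 2, node JN: J={C} ∪ N={A} → {A,C} (+1)
site 2, node FHJN: FH={T} ∪ JN={A,C} → {A,C,T} (+1)
site 2, node QV: Q={C} ∩ V={C} → {C} (+0)
site 2, node FHJNQV: FHJN={A,C,T} ∩ QV={C} → {C} (+0)
site 3, node FH: F={G} ∩ H={G} → {G} (+0)
site 3, node JN: J={T} ∪ N={A} → {A,T} (+1)
site 3, node FHJN: FH={G} ∪ JN={A,T} → {A,G,T} (+1)
site 3, node QV: Q={T} ∪ V={A} → {A,T} (+1)
site 3, node FHJNQV: FHJN={A,G,T} ∩ QV={A,T} → {A,T} (+0)
site 4, node FH: F={C} ∪ H={G} → {C,G} (+1)
site 4, node JN: J={A} ∩ N={A} → {A} (+0)
site 4, node FHJN: FH={C,G} ∪ JN={A} → {A,C,G} (+1)
site 4, node QV: Q={C} ∪ V={A} → {A,C} (+1)
site 4, node FHJNQV: FHJN={A,C,G} ∩ QV={A,C} → {A,C} (+0)
per-site changes: [3, 3, 2, 3, 3]; total = 14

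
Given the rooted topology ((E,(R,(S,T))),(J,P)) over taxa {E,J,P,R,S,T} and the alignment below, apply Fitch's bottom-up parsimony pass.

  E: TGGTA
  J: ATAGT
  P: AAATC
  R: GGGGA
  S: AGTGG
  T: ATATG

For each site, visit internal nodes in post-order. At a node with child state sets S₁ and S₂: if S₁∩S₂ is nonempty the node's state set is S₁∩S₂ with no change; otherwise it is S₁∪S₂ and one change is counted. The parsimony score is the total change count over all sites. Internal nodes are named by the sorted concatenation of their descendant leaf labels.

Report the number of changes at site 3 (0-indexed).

3

ST@0: {A} ∩ {A} = {A} (intersection, +0)
RST@0: {G} ∪ {A} = {A,G} (union, +1)
ERST@0: {T} ∪ {A,G} = {A,G,T} (union, +1)
JP@0: {A} ∩ {A} = {A} (intersection, +0)
EJPRST@0: {A,G,T} ∩ {A} = {A} (intersection, +0)
ST@1: {G} ∪ {T} = {G,T} (union, +1)
RST@1: {G} ∩ {G,T} = {G} (intersection, +0)
ERST@1: {G} ∩ {G} = {G} (intersection, +0)
JP@1: {T} ∪ {A} = {A,T} (union, +1)
EJPRST@1: {G} ∪ {A,T} = {A,G,T} (union, +1)
ST@2: {T} ∪ {A} = {A,T} (union, +1)
RST@2: {G} ∪ {A,T} = {A,G,T} (union, +1)
ERST@2: {G} ∩ {A,G,T} = {G} (intersection, +0)
JP@2: {A} ∩ {A} = {A} (intersection, +0)
EJPRST@2: {G} ∪ {A} = {A,G} (union, +1)
ST@3: {G} ∪ {T} = {G,T} (union, +1)
RST@3: {G} ∩ {G,T} = {G} (intersection, +0)
ERST@3: {T} ∪ {G} = {G,T} (union, +1)
JP@3: {G} ∪ {T} = {G,T} (union, +1)
EJPRST@3: {G,T} ∩ {G,T} = {G,T} (intersection, +0)
ST@4: {G} ∩ {G} = {G} (intersection, +0)
RST@4: {A} ∪ {G} = {A,G} (union, +1)
ERST@4: {A} ∩ {A,G} = {A} (intersection, +0)
JP@4: {T} ∪ {C} = {C,T} (union, +1)
EJPRST@4: {A} ∪ {C,T} = {A,C,T} (union, +1)
per-site changes: [2, 3, 3, 3, 3]; total = 14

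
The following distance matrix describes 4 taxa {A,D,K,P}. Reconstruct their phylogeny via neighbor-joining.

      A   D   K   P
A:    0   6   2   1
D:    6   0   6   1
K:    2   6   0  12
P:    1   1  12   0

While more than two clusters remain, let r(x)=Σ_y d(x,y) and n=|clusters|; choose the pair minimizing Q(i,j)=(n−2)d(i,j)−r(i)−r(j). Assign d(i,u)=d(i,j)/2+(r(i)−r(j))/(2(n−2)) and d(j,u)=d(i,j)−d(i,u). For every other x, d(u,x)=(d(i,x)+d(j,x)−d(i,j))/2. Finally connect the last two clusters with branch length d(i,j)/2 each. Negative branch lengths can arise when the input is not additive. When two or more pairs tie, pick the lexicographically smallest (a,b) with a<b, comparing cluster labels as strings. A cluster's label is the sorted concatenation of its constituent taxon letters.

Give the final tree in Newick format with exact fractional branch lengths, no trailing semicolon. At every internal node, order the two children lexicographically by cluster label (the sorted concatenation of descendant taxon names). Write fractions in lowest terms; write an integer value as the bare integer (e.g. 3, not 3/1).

(((A:-7/4,K:15/4):19/4,D:1/4):3/8,P:3/8)

1. join A+K (d=2, Q=-25) ⇒ AK; edges |A|=-7/4, |K|=15/4
  updated: d(AK,D)=5, d(AK,P)=11/2
2. join AK+D (d=5, Q=-23/2) ⇒ ADK; edges |AK|=19/4, |D|=1/4
  updated: d(ADK,P)=3/4
3. join ADK+P (d=3/4) ⇒ ADKP; edges |ADK|=3/8, |P|=3/8
final tree: (((A:-7/4,K:15/4):19/4,D:1/4):3/8,P:3/8)
total length: 31/4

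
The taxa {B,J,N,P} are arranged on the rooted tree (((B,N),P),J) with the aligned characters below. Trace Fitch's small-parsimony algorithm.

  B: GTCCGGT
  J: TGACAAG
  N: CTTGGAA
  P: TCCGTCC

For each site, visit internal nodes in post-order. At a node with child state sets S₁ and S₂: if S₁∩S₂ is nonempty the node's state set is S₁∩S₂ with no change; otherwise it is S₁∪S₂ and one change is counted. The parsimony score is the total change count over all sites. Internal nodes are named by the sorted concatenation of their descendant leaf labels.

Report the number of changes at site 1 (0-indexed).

2

[col 0] BN: children B:{G}, N:{C} ∪→ {C,G}; cost 1
[col 0] BNP: children BN:{C,G}, P:{T} ∪→ {C,G,T}; cost 1
[col 0] BJNP: children BNP:{C,G,T}, J:{T} ∩→ {T}; cost 0
[col 1] BN: children B:{T}, N:{T} ∩→ {T}; cost 0
[col 1] BNP: children BN:{T}, P:{C} ∪→ {C,T}; cost 1
[col 1] BJNP: children BNP:{C,T}, J:{G} ∪→ {C,G,T}; cost 1
[col 2] BN: children B:{C}, N:{T} ∪→ {C,T}; cost 1
[col 2] BNP: children BN:{C,T}, P:{C} ∩→ {C}; cost 0
[col 2] BJNP: children BNP:{C}, J:{A} ∪→ {A,C}; cost 1
[col 3] BN: children B:{C}, N:{G} ∪→ {C,G}; cost 1
[col 3] BNP: children BN:{C,G}, P:{G} ∩→ {G}; cost 0
[col 3] BJNP: children BNP:{G}, J:{C} ∪→ {C,G}; cost 1
[col 4] BN: children B:{G}, N:{G} ∩→ {G}; cost 0
[col 4] BNP: children BN:{G}, P:{T} ∪→ {G,T}; cost 1
[col 4] BJNP: children BNP:{G,T}, J:{A} ∪→ {A,G,T}; cost 1
[col 5] BN: children B:{G}, N:{A} ∪→ {A,G}; cost 1
[col 5] BNP: children BN:{A,G}, P:{C} ∪→ {A,C,G}; cost 1
[col 5] BJNP: children BNP:{A,C,G}, J:{A} ∩→ {A}; cost 0
[col 6] BN: children B:{T}, N:{A} ∪→ {A,T}; cost 1
[col 6] BNP: children BN:{A,T}, P:{C} ∪→ {A,C,T}; cost 1
[col 6] BJNP: children BNP:{A,C,T}, J:{G} ∪→ {A,C,G,T}; cost 1
per-site changes: [2, 2, 2, 2, 2, 2, 3]; total = 15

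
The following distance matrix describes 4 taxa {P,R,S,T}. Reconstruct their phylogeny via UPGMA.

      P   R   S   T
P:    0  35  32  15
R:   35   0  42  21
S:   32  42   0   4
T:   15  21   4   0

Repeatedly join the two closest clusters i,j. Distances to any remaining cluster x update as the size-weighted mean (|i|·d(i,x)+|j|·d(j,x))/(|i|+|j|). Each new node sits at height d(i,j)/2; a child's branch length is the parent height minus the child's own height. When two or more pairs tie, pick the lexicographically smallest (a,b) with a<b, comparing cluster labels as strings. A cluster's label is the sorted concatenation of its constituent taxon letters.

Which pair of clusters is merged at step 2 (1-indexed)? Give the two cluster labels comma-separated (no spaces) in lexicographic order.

P,ST

1. join S+T (d=4) ⇒ ST; edges |S|=2, |T|=2
  updated: d(P,ST)=47/2, d(R,ST)=63/2
2. join P+ST (d=47/2) ⇒ PST; edges |P|=47/4, |ST|=39/4
  updated: d(PST,R)=98/3
3. join PST+R (d=98/3) ⇒ PRST; edges |PST|=55/12, |R|=49/3
final tree: ((P:47/4,(S:2,T:2):39/4):55/12,R:49/3)
total length: 557/12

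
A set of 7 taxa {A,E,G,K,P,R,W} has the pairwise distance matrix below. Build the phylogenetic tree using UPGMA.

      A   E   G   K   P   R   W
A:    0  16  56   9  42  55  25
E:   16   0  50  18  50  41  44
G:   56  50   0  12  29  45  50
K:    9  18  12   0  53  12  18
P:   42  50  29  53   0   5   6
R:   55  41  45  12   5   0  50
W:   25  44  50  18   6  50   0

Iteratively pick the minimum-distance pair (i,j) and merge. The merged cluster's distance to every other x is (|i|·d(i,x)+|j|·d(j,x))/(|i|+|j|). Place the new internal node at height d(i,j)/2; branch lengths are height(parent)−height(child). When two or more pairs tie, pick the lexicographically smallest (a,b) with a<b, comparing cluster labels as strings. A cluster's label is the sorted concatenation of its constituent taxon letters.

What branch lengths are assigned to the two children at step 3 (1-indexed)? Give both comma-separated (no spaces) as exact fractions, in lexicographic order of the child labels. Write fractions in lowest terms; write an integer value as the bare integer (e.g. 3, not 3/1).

iteration 1: select P,R (d=5); attach at lengths (5/2, 5/2); label the merged cluster PR
  updated: d(A,PR)=97/2, d(E,PR)=91/2, d(G,PR)=37, d(K,PR)=65/2, d(PR,W)=28
iteration 2: select A,K (d=9); attach at lengths (9/2, 9/2); label the merged cluster AK
  updated: d(AK,E)=17, d(AK,G)=34, d(AK,PR)=81/2, d(AK,W)=43/2
iteration 3: select AK,E (d=17); attach at lengths (4, 17/2); label the merged cluster AEK
  updated: d(AEK,G)=118/3, d(AEK,PR)=253/6, d(AEK,W)=29
iteration 4: select PR,W (d=28); attach at lengths (23/2, 14); label the merged cluster PRW
  updated: d(AEK,PRW)=340/9, d(G,PRW)=124/3
iteration 5: select AEK,PRW (d=340/9); attach at lengths (187/18, 44/9); label the merged cluster AEKPRW
  updated: d(AEKPRW,G)=121/3
iteration 6: select AEKPRW,G (d=121/3); attach at lengths (23/18, 121/6); label the merged cluster AEGKPRW
final tree: ((((A:9/2,K:9/2):4,E:17/2):187/18,((P:5/2,R:5/2):23/2,W:14):44/9):23/18,G:121/6)
total length: 1597/18

4,17/2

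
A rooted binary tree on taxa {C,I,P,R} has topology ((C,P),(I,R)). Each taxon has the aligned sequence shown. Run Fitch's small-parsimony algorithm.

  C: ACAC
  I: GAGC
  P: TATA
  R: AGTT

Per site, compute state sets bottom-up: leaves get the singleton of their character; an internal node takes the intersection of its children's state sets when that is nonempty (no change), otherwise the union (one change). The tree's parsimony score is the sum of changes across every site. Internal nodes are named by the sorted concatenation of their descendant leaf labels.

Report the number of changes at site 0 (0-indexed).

2

[col 0] CP: children C:{A}, P:{T} ∪→ {A,T}; cost 1
[col 0] IR: children I:{G}, R:{A} ∪→ {A,G}; cost 1
[col 0] CIPR: children CP:{A,T}, IR:{A,G} ∩→ {A}; cost 0
[col 1] CP: children C:{C}, P:{A} ∪→ {A,C}; cost 1
[col 1] IR: children I:{A}, R:{G} ∪→ {A,G}; cost 1
[col 1] CIPR: children CP:{A,C}, IR:{A,G} ∩→ {A}; cost 0
[col 2] CP: children C:{A}, P:{T} ∪→ {A,T}; cost 1
[col 2] IR: children I:{G}, R:{T} ∪→ {G,T}; cost 1
[col 2] CIPR: children CP:{A,T}, IR:{G,T} ∩→ {T}; cost 0
[col 3] CP: children C:{C}, P:{A} ∪→ {A,C}; cost 1
[col 3] IR: children I:{C}, R:{T} ∪→ {C,T}; cost 1
[col 3] CIPR: children CP:{A,C}, IR:{C,T} ∩→ {C}; cost 0
per-site changes: [2, 2, 2, 2]; total = 8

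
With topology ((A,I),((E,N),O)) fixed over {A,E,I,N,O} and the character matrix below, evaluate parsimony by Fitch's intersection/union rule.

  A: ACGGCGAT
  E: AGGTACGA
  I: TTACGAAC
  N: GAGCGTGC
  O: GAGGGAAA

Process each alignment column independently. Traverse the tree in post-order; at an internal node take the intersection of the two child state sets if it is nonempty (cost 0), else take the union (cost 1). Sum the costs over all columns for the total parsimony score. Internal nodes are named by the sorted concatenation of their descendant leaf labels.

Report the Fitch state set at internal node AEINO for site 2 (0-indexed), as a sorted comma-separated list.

site 0, node AI: A={A} ∪ I={T} → {A,T} (+1)
site 0, node EN: E={A} ∪ N={G} → {A,G} (+1)
site 0, node ENO: EN={A,G} ∩ O={G} → {G} (+0)
site 0, node AEINO: AI={A,T} ∪ ENO={G} → {A,G,T} (+1)
site 1, node AI: A={C} ∪ I={T} → {C,T} (+1)
site 1, node EN: E={G} ∪ N={A} → {A,G} (+1)
site 1, node ENO: EN={A,G} ∩ O={A} → {A} (+0)
site 1, node AEINO: AI={C,T} ∪ ENO={A} → {A,C,T} (+1)
site 2, node AI: A={G} ∪ I={A} → {A,G} (+1)
site 2, node EN: E={G} ∩ N={G} → {G} (+0)
site 2, node ENO: EN={G} ∩ O={G} → {G} (+0)
site 2, node AEINO: AI={A,G} ∩ ENO={G} → {G} (+0)
site 3, node AI: A={G} ∪ I={C} → {C,G} (+1)
site 3, node EN: E={T} ∪ N={C} → {C,T} (+1)
site 3, node ENO: EN={C,T} ∪ O={G} → {C,G,T} (+1)
site 3, node AEINO: AI={C,G} ∩ ENO={C,G,T} → {C,G} (+0)
site 4, node AI: A={C} ∪ I={G} → {C,G} (+1)
site 4, node EN: E={A} ∪ N={G} → {A,G} (+1)
site 4, node ENO: EN={A,G} ∩ O={G} → {G} (+0)
site 4, node AEINO: AI={C,G} ∩ ENO={G} → {G} (+0)
site 5, node AI: A={G} ∪ I={A} → {A,G} (+1)
site 5, node EN: E={C} ∪ N={T} → {C,T} (+1)
site 5, node ENO: EN={C,T} ∪ O={A} → {A,C,T} (+1)
site 5, node AEINO: AI={A,G} ∩ ENO={A,C,T} → {A} (+0)
site 6, node AI: A={A} ∩ I={A} → {A} (+0)
site 6, node EN: E={G} ∩ N={G} → {G} (+0)
site 6, node ENO: EN={G} ∪ O={A} → {A,G} (+1)
site 6, node AEINO: AI={A} ∩ ENO={A,G} → {A} (+0)
site 7, node AI: A={T} ∪ I={C} → {C,T} (+1)
site 7, node EN: E={A} ∪ N={C} → {A,C} (+1)
site 7, node ENO: EN={A,C} ∩ O={A} → {A} (+0)
site 7, node AEINO: AI={C,T} ∪ ENO={A} → {A,C,T} (+1)
per-site changes: [3, 3, 1, 3, 2, 3, 1, 3]; total = 19

G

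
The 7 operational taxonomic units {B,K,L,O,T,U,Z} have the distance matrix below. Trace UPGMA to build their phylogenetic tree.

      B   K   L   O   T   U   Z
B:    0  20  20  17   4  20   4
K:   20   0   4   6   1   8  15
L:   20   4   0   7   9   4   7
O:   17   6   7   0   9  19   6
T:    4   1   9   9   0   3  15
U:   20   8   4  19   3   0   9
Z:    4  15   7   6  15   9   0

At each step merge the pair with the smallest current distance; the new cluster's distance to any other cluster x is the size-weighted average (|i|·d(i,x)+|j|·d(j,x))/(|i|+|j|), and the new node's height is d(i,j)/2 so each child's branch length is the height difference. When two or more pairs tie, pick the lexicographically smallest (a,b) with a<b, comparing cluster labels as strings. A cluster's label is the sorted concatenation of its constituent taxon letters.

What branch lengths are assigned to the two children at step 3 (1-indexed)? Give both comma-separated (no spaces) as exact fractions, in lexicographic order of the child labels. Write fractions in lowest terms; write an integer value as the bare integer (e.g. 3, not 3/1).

2,2

1. join K+T (d=1) ⇒ KT; edges |K|=1/2, |T|=1/2
  updated: d(B,KT)=12, d(KT,L)=13/2, d(KT,O)=15/2, d(KT,U)=11/2, d(KT,Z)=15
2. join B+Z (d=4) ⇒ BZ; edges |B|=2, |Z|=2
  updated: d(BZ,KT)=27/2, d(BZ,L)=27/2, d(BZ,O)=23/2, d(BZ,U)=29/2
3. join L+U (d=4) ⇒ LU; edges |L|=2, |U|=2
  updated: d(BZ,LU)=14, d(KT,LU)=6, d(LU,O)=13
4. join KT+LU (d=6) ⇒ KLTU; edges |KT|=5/2, |LU|=1
  updated: d(BZ,KLTU)=55/4, d(KLTU,O)=41/4
5. join KLTU+O (d=41/4) ⇒ KLOTU; edges |KLTU|=17/8, |O|=41/8
  updated: d(BZ,KLOTU)=133/10
6. join BZ+KLOTU (d=133/10) ⇒ BKLOTUZ; edges |BZ|=93/20, |KLOTU|=61/40
final tree: ((B:2,Z:2):93/20,(((K:1/2,T:1/2):5/2,(L:2,U:2):1):17/8,O:41/8):61/40)
total length: 1037/40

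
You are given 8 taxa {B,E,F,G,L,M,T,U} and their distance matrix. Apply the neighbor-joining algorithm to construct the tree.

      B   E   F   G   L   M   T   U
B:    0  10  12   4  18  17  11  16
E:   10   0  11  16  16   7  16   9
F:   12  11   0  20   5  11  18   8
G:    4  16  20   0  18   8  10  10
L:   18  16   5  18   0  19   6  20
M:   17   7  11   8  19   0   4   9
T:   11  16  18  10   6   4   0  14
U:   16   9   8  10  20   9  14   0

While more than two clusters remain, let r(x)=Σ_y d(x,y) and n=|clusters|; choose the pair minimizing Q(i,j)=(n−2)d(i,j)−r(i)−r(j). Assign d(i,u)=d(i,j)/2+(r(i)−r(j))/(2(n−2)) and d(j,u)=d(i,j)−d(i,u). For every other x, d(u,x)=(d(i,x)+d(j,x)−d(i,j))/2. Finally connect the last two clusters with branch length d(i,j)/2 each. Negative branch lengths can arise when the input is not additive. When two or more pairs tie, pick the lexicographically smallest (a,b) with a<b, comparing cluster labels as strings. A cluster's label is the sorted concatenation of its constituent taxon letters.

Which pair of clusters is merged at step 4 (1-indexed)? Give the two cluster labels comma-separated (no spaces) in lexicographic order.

1. join F+L (d=5, Q=-157) ⇒ FL; edges |F|=13/12, |L|=47/12
  updated: d(B,FL)=25/2, d(E,FL)=11, d(FL,G)=33/2, d(FL,M)=25/2, d(FL,T)=19/2, d(FL,U)=23/2
2. join B+G (d=4, Q=-115) ⇒ BG; edges |B|=13/5, |G|=7/5
  updated: d(BG,E)=11, d(BG,FL)=25/2, d(BG,M)=21/2, d(BG,T)=17/2, d(BG,U)=11
3. join M+T (d=4, Q=-79) ⇒ MT; edges |M|=7/8, |T|=25/8
  updated: d(BG,MT)=15/2, d(E,MT)=19/2, d(FL,MT)=9, d(MT,U)=19/2
4. join BG+MT (d=15/2, Q=-55) ⇒ BGMT; edges |BG|=29/6, |MT|=8/3
  updated: d(BGMT,E)=13/2, d(BGMT,FL)=7, d(BGMT,U)=13/2
5. join BGMT+FL (d=7, Q=-71/2) ⇒ BFGLMT; edges |BGMT|=9/8, |FL|=47/8
  updated: d(BFGLMT,E)=21/4, d(BFGLMT,U)=11/2
6. join BFGLMT+E (d=21/4, Q=-79/4) ⇒ BEFGLMT; edges |BFGLMT|=7/8, |E|=35/8
  updated: d(BEFGLMT,U)=37/8
7. join BEFGLMT+U (d=37/8) ⇒ BEFGLMTU; edges |BEFGLMT|=37/16, |U|=37/16
final tree: (((((B:13/5,G:7/5):29/6,(M:7/8,T:25/8):8/3):9/8,(F:13/12,L:47/12):47/8):7/8,E:35/8):37/16,U:37/16)
total length: 299/8

BG,MT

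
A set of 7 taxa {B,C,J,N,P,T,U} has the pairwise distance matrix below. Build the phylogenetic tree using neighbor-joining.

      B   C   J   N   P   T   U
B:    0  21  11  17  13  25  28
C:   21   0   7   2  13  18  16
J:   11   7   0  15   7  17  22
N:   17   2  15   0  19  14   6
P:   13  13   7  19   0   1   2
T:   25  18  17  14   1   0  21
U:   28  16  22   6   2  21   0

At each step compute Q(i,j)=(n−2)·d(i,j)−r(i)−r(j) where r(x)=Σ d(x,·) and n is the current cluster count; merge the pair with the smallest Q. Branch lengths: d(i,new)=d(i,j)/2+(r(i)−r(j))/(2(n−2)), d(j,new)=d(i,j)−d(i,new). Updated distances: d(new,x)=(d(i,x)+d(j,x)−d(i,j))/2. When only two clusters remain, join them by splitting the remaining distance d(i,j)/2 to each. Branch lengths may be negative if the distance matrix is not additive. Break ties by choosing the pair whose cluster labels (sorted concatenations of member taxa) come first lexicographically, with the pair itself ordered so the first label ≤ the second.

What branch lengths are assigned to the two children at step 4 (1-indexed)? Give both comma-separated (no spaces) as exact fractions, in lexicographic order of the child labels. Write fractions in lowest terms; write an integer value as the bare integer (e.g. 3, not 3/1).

iteration 1: select P,T (d=1, Q=-146); attach at lengths (-18/5, 23/5); label the merged cluster PT
  updated: d(B,PT)=37/2, d(C,PT)=15, d(J,PT)=23/2, d(N,PT)=16, d(PT,U)=11
iteration 2: select B,J (d=11, Q=-118); attach at lengths (73/8, 15/8); label the merged cluster BJ
  updated: d(BJ,C)=17/2, d(BJ,N)=21/2, d(BJ,PT)=19/2, d(BJ,U)=39/2
iteration 3: select BJ,PT (d=19/2, Q=-71); attach at lengths (25/6, 16/3); label the merged cluster BJPT
  updated: d(BJPT,C)=7, d(BJPT,N)=17/2, d(BJPT,U)=21/2
iteration 4: select BJPT,U (d=21/2, Q=-75/2); attach at lengths (29/8, 55/8); label the merged cluster BJPTU
  updated: d(BJPTU,C)=25/4, d(BJPTU,N)=2
iteration 5: select BJPTU,C (d=25/4, Q=-41/4); attach at lengths (25/8, 25/8); label the merged cluster BCJPTU
  updated: d(BCJPTU,N)=-9/8
iteration 6: select BCJPTU,N (d=-9/8); attach at lengths (-9/16, -9/16); label the merged cluster BCJNPTU
final tree: (((((B:73/8,J:15/8):25/6,(P:-18/5,T:23/5):16/3):29/8,U:55/8):25/8,C:25/8):-9/16,N:-9/16)
total length: 297/8

29/8,55/8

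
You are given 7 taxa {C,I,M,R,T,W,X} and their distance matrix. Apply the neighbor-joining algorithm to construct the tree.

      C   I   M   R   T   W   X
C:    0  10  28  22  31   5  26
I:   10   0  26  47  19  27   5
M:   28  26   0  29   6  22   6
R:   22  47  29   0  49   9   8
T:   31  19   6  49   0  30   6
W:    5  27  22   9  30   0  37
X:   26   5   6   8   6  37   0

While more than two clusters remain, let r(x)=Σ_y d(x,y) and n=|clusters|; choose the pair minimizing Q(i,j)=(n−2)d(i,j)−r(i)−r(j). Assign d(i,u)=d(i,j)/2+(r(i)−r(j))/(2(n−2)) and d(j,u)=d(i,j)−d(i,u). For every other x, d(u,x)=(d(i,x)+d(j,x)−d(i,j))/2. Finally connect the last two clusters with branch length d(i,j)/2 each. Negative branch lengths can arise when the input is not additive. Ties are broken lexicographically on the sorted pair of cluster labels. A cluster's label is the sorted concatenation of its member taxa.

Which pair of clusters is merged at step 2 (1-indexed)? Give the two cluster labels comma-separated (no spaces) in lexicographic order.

1. join R+W (d=9, Q=-249) ⇒ RW; edges |R|=79/10, |W|=11/10
  updated: d(C,RW)=9, d(I,RW)=65/2, d(M,RW)=21, d(RW,T)=35, d(RW,X)=18
2. join C+RW (d=9, Q=-367/2) ⇒ CRW; edges |C|=49/16, |RW|=95/16
  updated: d(CRW,I)=67/4, d(CRW,M)=20, d(CRW,T)=57/2, d(CRW,X)=35/2
3. join M+T (d=6, Q=-199/2) ⇒ MT; edges |M|=11/4, |T|=13/4
  updated: d(CRW,MT)=85/4, d(I,MT)=39/2, d(MT,X)=3
4. join CRW+I (d=67/4, Q=-253/4) ⇒ CIRW; edges |CRW|=191/16, |I|=77/16
  updated: d(CIRW,MT)=12, d(CIRW,X)=23/8
5. join CIRW+MT (d=12, Q=-143/8) ⇒ CIMRTW; edges |CIRW|=95/16, |MT|=97/16
  updated: d(CIMRTW,X)=-49/16
6. join CIMRTW+X (d=-49/16) ⇒ CIMRTWX; edges |CIMRTW|=-49/32, |X|=-49/32
final tree: ((((C:49/16,(R:79/10,W:11/10):95/16):191/16,I:77/16):95/16,(M:11/4,T:13/4):97/16):-49/32,X:-49/32)
total length: 795/16

C,RW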